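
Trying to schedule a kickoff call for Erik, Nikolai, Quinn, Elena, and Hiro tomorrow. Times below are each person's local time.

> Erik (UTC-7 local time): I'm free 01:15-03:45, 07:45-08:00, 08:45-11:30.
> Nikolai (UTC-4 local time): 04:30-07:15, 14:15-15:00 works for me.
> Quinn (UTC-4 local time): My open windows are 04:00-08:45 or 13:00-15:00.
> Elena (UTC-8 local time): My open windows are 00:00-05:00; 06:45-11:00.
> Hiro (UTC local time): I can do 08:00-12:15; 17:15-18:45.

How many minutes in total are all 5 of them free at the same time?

Erik in UTC: 08:15-10:45, 14:45-15:00, 15:45-18:30 (add 7h to convert from UTC-7).
Nikolai in UTC: 08:30-11:15, 18:15-19:00 (add 4h to convert from UTC-4).
Quinn in UTC: 08:00-12:45, 17:00-19:00 (add 4h to convert from UTC-4).
Elena in UTC: 08:00-13:00, 14:45-19:00 (add 8h to convert from UTC-8).
Hiro in UTC: 08:00-12:15, 17:15-18:45.
Erik ∩ Nikolai: 08:30-10:45, 18:15-18:30.
Erik ∩ Nikolai ∩ Quinn: 08:30-10:45, 18:15-18:30.
Erik ∩ Nikolai ∩ Quinn ∩ Elena: 08:30-10:45, 18:15-18:30.
Erik ∩ Nikolai ∩ Quinn ∩ Elena ∩ Hiro: 08:30-10:45, 18:15-18:30.
Summing the common windows: 135 + 15 = 150 minutes.

150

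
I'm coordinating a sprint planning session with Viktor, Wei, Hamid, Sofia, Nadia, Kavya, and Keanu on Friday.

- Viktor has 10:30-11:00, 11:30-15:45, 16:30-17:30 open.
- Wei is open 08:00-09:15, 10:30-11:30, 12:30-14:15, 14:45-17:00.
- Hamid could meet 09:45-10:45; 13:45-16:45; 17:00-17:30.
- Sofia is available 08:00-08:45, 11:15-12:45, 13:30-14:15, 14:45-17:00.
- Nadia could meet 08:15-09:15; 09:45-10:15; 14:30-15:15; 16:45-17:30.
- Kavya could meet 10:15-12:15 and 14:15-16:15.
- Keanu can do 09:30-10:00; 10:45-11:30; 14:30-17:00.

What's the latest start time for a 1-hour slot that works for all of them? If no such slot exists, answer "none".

Viktor ∩ Wei: 10:30-11:00, 12:30-14:15, 14:45-15:45, 16:30-17:00.
Viktor ∩ Wei ∩ Hamid: 10:30-10:45, 13:45-14:15, 14:45-15:45, 16:30-16:45.
Viktor ∩ Wei ∩ Hamid ∩ Sofia: 13:45-14:15, 14:45-15:45, 16:30-16:45.
Viktor ∩ Wei ∩ Hamid ∩ Sofia ∩ Nadia: 14:45-15:15.
Viktor ∩ Wei ∩ Hamid ∩ Sofia ∩ Nadia ∩ Kavya: 14:45-15:15.
Viktor ∩ Wei ∩ Hamid ∩ Sofia ∩ Nadia ∩ Kavya ∩ Keanu: 14:45-15:15.
No common window is at least 60 minutes long.

none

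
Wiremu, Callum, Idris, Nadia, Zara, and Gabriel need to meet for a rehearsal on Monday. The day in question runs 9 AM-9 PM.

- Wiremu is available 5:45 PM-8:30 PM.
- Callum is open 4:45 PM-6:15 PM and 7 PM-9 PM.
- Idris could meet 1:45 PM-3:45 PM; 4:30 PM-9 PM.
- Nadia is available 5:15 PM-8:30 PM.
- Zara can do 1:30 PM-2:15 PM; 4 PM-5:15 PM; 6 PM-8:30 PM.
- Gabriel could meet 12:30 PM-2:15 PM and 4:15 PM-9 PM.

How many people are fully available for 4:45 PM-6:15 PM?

3

Callum, Idris, and Gabriel can make the full 16:45-18:15 slot — that's 3.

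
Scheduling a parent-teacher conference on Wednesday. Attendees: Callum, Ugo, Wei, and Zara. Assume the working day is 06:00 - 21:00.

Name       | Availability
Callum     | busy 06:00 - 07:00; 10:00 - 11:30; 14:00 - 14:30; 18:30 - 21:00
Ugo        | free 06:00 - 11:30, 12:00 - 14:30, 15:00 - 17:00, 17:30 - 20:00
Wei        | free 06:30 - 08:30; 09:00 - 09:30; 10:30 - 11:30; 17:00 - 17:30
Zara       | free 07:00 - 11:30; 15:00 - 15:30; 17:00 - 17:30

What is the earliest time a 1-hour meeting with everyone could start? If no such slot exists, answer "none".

Callum free: 07:00-10:00, 11:30-14:00, 14:30-18:30 (invert busy blocks within the working day).
Ugo free: 06:00-11:30, 12:00-14:30, 15:00-17:00, 17:30-20:00.
Wei free: 06:30-08:30, 09:00-09:30, 10:30-11:30, 17:00-17:30.
Zara free: 07:00-11:30, 15:00-15:30, 17:00-17:30.
Callum ∩ Ugo: 07:00-10:00, 12:00-14:00, 15:00-17:00, 17:30-18:30.
Callum ∩ Ugo ∩ Wei: 07:00-08:30, 09:00-09:30.
Callum ∩ Ugo ∩ Wei ∩ Zara: 07:00-08:30, 09:00-09:30.
So the common availability across everyone is 07:00-08:30, 09:00-09:30.
The first common window of at least 60 minutes is 07:00-08:30, so the earliest start is 07:00.

07:00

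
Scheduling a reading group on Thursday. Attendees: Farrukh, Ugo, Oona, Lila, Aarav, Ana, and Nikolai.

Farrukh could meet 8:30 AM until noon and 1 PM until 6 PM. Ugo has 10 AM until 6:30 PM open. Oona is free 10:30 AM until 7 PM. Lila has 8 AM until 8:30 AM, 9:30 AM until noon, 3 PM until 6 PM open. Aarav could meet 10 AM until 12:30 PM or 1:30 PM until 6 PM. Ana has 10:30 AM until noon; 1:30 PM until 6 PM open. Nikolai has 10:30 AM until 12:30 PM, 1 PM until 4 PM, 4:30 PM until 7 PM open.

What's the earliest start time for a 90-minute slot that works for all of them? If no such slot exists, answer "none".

Farrukh ∩ Ugo: 10:00-12:00, 13:00-18:00.
Farrukh ∩ Ugo ∩ Oona: 10:30-12:00, 13:00-18:00.
Farrukh ∩ Ugo ∩ Oona ∩ Lila: 10:30-12:00, 15:00-18:00.
Farrukh ∩ Ugo ∩ Oona ∩ Lila ∩ Aarav: 10:30-12:00, 15:00-18:00.
Farrukh ∩ Ugo ∩ Oona ∩ Lila ∩ Aarav ∩ Ana: 10:30-12:00, 15:00-18:00.
Farrukh ∩ Ugo ∩ Oona ∩ Lila ∩ Aarav ∩ Ana ∩ Nikolai: 10:30-12:00, 15:00-16:00, 16:30-18:00.
The first common window of at least 90 minutes is 10:30-12:00, so the earliest start is 10:30.

10:30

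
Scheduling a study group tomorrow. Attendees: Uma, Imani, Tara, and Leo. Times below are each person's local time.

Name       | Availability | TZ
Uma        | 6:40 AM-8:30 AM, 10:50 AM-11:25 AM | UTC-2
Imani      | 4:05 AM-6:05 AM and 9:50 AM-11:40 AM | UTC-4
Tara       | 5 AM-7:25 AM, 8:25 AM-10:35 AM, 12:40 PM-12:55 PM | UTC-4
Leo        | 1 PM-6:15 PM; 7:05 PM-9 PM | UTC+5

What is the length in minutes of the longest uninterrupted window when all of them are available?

Uma in UTC: 08:40-10:30, 12:50-13:25 (add 2h to convert from UTC-2).
Imani in UTC: 08:05-10:05, 13:50-15:40 (add 4h to convert from UTC-4).
Tara in UTC: 09:00-11:25, 12:25-14:35, 16:40-16:55 (add 4h to convert from UTC-4).
Leo in UTC: 08:00-13:15, 14:05-16:00 (subtract 5h to convert from UTC+5).
Uma ∩ Imani: 08:40-10:05.
Uma ∩ Imani ∩ Tara: 09:00-10:05.
Uma ∩ Imani ∩ Tara ∩ Leo: 09:00-10:05.
The longest is 09:00-10:05 at 65 minutes.

65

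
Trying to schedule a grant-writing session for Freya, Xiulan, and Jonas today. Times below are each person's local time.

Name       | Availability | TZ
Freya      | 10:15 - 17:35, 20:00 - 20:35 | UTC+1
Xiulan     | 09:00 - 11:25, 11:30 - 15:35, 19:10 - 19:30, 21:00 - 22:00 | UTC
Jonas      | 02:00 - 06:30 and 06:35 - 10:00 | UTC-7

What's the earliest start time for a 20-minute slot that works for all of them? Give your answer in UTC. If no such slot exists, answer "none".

Freya in UTC: 09:15-16:35, 19:00-19:35 (subtract 1h to convert from UTC+1).
Xiulan in UTC: 09:00-11:25, 11:30-15:35, 19:10-19:30, 21:00-22:00.
Jonas in UTC: 09:00-13:30, 13:35-17:00 (add 7h to convert from UTC-7).
Freya ∩ Xiulan: 09:15-11:25, 11:30-15:35, 19:10-19:30.
Freya ∩ Xiulan ∩ Jonas: 09:15-11:25, 11:30-13:30, 13:35-15:35.
The first common window of at least 20 minutes is 09:15-11:25, so the earliest start is 09:15.

09:15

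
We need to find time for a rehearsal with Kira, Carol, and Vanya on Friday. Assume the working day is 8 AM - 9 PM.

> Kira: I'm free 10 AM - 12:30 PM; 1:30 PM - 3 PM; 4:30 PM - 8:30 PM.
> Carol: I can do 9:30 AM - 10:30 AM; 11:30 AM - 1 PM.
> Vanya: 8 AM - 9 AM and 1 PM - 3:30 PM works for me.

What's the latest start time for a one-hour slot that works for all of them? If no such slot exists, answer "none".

Kira ∩ Carol: 10:00-10:30, 11:30-12:30.
Kira ∩ Carol ∩ Vanya: ∅.
There is no time when everyone is free.
No common window is at least 60 minutes long.

none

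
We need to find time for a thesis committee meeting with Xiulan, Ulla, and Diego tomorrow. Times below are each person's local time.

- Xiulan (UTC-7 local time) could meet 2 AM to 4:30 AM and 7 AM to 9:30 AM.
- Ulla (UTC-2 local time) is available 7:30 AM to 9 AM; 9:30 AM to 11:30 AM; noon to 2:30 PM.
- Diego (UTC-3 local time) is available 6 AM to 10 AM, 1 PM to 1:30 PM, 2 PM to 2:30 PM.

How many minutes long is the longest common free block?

Xiulan in UTC: 09:00-11:30, 14:00-16:30 (add 7h to convert from UTC-7).
Ulla in UTC: 09:30-11:00, 11:30-13:30, 14:00-16:30 (add 2h to convert from UTC-2).
Diego in UTC: 09:00-13:00, 16:00-16:30, 17:00-17:30 (add 3h to convert from UTC-3).
Xiulan ∩ Ulla: 09:30-11:00, 14:00-16:30.
Xiulan ∩ Ulla ∩ Diego: 09:30-11:00, 16:00-16:30.
So the common availability across everyone is 09:30-11:00, 16:00-16:30.
The longest is 09:30-11:00 at 90 minutes.

90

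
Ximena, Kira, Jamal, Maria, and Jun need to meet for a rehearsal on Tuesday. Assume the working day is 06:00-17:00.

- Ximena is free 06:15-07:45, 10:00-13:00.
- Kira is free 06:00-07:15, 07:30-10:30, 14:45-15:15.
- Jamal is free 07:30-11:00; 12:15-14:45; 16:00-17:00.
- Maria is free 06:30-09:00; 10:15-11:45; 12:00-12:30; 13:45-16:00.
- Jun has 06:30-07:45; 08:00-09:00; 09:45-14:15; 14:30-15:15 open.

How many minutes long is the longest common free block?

15

Ximena ∩ Kira: 06:15-07:15, 07:30-07:45, 10:00-10:30.
Ximena ∩ Kira ∩ Jamal: 07:30-07:45, 10:00-10:30.
Ximena ∩ Kira ∩ Jamal ∩ Maria: 07:30-07:45, 10:15-10:30.
Ximena ∩ Kira ∩ Jamal ∩ Maria ∩ Jun: 07:30-07:45, 10:15-10:30.
The longest is 07:30-07:45 at 15 minutes.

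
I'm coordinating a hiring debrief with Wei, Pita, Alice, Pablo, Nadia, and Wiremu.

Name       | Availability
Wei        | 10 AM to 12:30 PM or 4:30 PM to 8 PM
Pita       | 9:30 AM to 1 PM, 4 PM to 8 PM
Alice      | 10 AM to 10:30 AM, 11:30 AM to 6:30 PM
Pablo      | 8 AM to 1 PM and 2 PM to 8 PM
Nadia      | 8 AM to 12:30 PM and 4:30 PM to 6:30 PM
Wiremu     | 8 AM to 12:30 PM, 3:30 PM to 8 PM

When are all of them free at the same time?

Wei ∩ Pita: 10:00-12:30, 16:30-20:00.
Wei ∩ Pita ∩ Alice: 10:00-10:30, 11:30-12:30, 16:30-18:30.
Wei ∩ Pita ∩ Alice ∩ Pablo: 10:00-10:30, 11:30-12:30, 16:30-18:30.
Wei ∩ Pita ∩ Alice ∩ Pablo ∩ Nadia: 10:00-10:30, 11:30-12:30, 16:30-18:30.
Wei ∩ Pita ∩ Alice ∩ Pablo ∩ Nadia ∩ Wiremu: 10:00-10:30, 11:30-12:30, 16:30-18:30.

10:00-10:30, 11:30-12:30, 16:30-18:30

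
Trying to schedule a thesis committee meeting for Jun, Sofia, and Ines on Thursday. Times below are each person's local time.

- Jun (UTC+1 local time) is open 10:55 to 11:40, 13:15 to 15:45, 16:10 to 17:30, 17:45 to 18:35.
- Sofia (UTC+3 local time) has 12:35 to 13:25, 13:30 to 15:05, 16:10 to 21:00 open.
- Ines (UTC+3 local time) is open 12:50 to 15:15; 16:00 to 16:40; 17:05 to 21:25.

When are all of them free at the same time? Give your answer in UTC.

09:55-10:25, 10:30-10:40, 13:10-13:40, 14:05-14:45, 15:10-16:30, 16:45-17:35

Jun in UTC: 09:55-10:40, 12:15-14:45, 15:10-16:30, 16:45-17:35 (subtract 1h to convert from UTC+1).
Sofia in UTC: 09:35-10:25, 10:30-12:05, 13:10-18:00 (subtract 3h to convert from UTC+3).
Ines in UTC: 09:50-12:15, 13:00-13:40, 14:05-18:25 (subtract 3h to convert from UTC+3).
Jun ∩ Sofia: 09:55-10:25, 10:30-10:40, 13:10-14:45, 15:10-16:30, 16:45-17:35.
Jun ∩ Sofia ∩ Ines: 09:55-10:25, 10:30-10:40, 13:10-13:40, 14:05-14:45, 15:10-16:30, 16:45-17:35.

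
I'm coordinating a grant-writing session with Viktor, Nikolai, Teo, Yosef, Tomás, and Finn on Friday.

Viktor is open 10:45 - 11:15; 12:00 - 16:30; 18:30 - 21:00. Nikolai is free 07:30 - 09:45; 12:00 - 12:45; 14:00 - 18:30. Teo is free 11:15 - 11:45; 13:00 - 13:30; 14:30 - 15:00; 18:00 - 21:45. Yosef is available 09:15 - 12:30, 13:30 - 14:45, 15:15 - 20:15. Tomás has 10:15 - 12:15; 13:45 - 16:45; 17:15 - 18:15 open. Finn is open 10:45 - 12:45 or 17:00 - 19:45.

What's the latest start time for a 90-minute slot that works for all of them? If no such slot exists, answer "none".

none

Viktor ∩ Nikolai: 12:00-12:45, 14:00-16:30.
Viktor ∩ Nikolai ∩ Teo: 14:30-15:00.
Viktor ∩ Nikolai ∩ Teo ∩ Yosef: 14:30-14:45.
Viktor ∩ Nikolai ∩ Teo ∩ Yosef ∩ Tomás: 14:30-14:45.
Viktor ∩ Nikolai ∩ Teo ∩ Yosef ∩ Tomás ∩ Finn: ∅.
There is no time when everyone is free.
No common window is at least 90 minutes long.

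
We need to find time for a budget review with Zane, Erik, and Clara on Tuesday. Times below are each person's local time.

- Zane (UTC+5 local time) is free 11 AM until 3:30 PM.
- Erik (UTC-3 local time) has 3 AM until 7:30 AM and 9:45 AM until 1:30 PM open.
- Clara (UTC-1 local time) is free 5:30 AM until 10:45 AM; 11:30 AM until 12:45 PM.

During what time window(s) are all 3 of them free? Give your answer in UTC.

Zane in UTC: 06:00-10:30 (subtract 5h to convert from UTC+5).
Erik in UTC: 06:00-10:30, 12:45-16:30 (add 3h to convert from UTC-3).
Clara in UTC: 06:30-11:45, 12:30-13:45 (add 1h to convert from UTC-1).
Zane ∩ Erik: 06:00-10:30.
Zane ∩ Erik ∩ Clara: 06:30-10:30.
So the common availability across everyone is 06:30-10:30.

06:30-10:30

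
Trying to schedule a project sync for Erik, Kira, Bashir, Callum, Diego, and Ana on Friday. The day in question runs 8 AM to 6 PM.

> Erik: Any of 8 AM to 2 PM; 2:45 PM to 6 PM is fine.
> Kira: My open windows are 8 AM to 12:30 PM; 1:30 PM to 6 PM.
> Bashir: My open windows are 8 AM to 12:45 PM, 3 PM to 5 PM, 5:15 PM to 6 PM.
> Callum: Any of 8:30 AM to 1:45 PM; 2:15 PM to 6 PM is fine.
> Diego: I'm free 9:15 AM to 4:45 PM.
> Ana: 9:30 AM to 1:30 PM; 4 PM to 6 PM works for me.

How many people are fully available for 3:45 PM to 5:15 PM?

3

Erik, Kira, and Callum can make the full 15:45-17:15 slot — that's 3.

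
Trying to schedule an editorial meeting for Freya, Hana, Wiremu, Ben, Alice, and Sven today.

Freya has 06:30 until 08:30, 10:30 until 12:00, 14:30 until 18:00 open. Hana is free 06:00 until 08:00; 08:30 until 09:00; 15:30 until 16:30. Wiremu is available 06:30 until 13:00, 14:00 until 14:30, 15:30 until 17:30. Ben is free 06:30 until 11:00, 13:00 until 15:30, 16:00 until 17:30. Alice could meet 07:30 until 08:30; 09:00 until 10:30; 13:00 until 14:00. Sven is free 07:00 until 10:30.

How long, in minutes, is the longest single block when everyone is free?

Freya ∩ Hana: 06:30-08:00, 15:30-16:30.
Freya ∩ Hana ∩ Wiremu: 06:30-08:00, 15:30-16:30.
Freya ∩ Hana ∩ Wiremu ∩ Ben: 06:30-08:00, 16:00-16:30.
Freya ∩ Hana ∩ Wiremu ∩ Ben ∩ Alice: 07:30-08:00.
Freya ∩ Hana ∩ Wiremu ∩ Ben ∩ Alice ∩ Sven: 07:30-08:00.
The longest is 07:30-08:00 at 30 minutes.

30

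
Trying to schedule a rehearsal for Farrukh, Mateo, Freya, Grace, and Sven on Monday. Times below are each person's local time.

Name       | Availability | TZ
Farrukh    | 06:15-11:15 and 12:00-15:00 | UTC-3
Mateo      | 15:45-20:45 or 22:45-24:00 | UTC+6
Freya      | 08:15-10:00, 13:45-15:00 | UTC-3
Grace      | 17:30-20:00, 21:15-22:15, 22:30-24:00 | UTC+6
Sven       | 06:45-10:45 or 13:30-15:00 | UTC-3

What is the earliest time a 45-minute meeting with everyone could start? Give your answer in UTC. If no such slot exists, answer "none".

11:30

Farrukh in UTC: 09:15-14:15, 15:00-18:00 (add 3h to convert from UTC-3).
Mateo in UTC: 09:45-14:45, 16:45-18:00 (subtract 6h to convert from UTC+6).
Freya in UTC: 11:15-13:00, 16:45-18:00 (add 3h to convert from UTC-3).
Grace in UTC: 11:30-14:00, 15:15-16:15, 16:30-18:00 (subtract 6h to convert from UTC+6).
Sven in UTC: 09:45-13:45, 16:30-18:00 (add 3h to convert from UTC-3).
Farrukh ∩ Mateo: 09:45-14:15, 16:45-18:00.
Farrukh ∩ Mateo ∩ Freya: 11:15-13:00, 16:45-18:00.
Farrukh ∩ Mateo ∩ Freya ∩ Grace: 11:30-13:00, 16:45-18:00.
Farrukh ∩ Mateo ∩ Freya ∩ Grace ∩ Sven: 11:30-13:00, 16:45-18:00.
The first common window of at least 45 minutes is 11:30-13:00, so the earliest start is 11:30.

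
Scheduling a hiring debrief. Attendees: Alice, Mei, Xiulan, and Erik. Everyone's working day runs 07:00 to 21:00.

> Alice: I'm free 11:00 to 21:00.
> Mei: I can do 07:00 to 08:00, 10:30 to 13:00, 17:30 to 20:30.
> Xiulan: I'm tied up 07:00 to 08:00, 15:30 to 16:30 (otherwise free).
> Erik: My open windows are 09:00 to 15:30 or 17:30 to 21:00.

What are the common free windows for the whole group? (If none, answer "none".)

Alice free: 11:00-21:00.
Mei free: 07:00-08:00, 10:30-13:00, 17:30-20:30.
Xiulan free: 08:00-15:30, 16:30-21:00 (invert busy blocks within the working day).
Erik free: 09:00-15:30, 17:30-21:00.
Alice ∩ Mei: 11:00-13:00, 17:30-20:30.
Alice ∩ Mei ∩ Xiulan: 11:00-13:00, 17:30-20:30.
Alice ∩ Mei ∩ Xiulan ∩ Erik: 11:00-13:00, 17:30-20:30.
Those are the intersection windows.

11:00-13:00, 17:30-20:30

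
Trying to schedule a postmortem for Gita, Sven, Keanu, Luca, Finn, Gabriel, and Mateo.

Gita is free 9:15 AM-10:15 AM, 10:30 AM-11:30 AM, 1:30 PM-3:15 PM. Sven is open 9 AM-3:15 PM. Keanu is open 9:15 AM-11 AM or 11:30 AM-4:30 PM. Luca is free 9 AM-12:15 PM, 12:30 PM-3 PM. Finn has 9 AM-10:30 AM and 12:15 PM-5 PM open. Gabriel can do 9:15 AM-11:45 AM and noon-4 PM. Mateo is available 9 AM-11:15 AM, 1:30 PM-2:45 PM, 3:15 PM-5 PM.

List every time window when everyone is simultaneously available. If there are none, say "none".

09:15-10:15, 13:30-14:45

Gita ∩ Sven: 09:15-10:15, 10:30-11:30, 13:30-15:15.
Gita ∩ Sven ∩ Keanu: 09:15-10:15, 10:30-11:00, 13:30-15:15.
Gita ∩ Sven ∩ Keanu ∩ Luca: 09:15-10:15, 10:30-11:00, 13:30-15:00.
Gita ∩ Sven ∩ Keanu ∩ Luca ∩ Finn: 09:15-10:15, 13:30-15:00.
Gita ∩ Sven ∩ Keanu ∩ Luca ∩ Finn ∩ Gabriel: 09:15-10:15, 13:30-15:00.
Gita ∩ Sven ∩ Keanu ∩ Luca ∩ Finn ∩ Gabriel ∩ Mateo: 09:15-10:15, 13:30-14:45.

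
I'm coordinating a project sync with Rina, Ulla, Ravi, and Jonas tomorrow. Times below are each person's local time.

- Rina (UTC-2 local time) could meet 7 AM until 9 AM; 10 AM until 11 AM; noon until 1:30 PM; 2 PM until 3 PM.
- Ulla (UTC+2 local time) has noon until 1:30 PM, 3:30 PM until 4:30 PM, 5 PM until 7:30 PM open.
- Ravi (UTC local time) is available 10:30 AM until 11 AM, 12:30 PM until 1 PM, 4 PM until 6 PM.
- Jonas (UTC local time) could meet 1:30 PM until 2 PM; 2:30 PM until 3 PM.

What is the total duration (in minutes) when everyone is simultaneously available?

0

Rina in UTC: 09:00-11:00, 12:00-13:00, 14:00-15:30, 16:00-17:00 (add 2h to convert from UTC-2).
Ulla in UTC: 10:00-11:30, 13:30-14:30, 15:00-17:30 (subtract 2h to convert from UTC+2).
Ravi in UTC: 10:30-11:00, 12:30-13:00, 16:00-18:00.
Jonas in UTC: 13:30-14:00, 14:30-15:00.
Rina ∩ Ulla: 10:00-11:00, 14:00-14:30, 15:00-15:30, 16:00-17:00.
Rina ∩ Ulla ∩ Ravi: 10:30-11:00, 16:00-17:00.
Rina ∩ Ulla ∩ Ravi ∩ Jonas: ∅.
There is no time when everyone is free.
There is no common window, so the total is 0 minutes.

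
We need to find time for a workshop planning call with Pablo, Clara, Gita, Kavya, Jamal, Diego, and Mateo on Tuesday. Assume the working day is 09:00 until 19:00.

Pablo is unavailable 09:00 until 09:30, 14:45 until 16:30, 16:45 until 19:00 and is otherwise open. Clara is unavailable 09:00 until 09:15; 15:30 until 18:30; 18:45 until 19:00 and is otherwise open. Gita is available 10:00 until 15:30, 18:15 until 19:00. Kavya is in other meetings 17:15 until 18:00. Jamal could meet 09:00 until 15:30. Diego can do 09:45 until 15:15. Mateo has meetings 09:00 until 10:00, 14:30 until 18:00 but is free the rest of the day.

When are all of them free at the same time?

10:00-14:30

Pablo free: 09:30-14:45, 16:30-16:45 (invert busy blocks within the working day).
Clara free: 09:15-15:30, 18:30-18:45 (invert busy blocks within the working day).
Gita free: 10:00-15:30, 18:15-19:00.
Kavya free: 09:00-17:15, 18:00-19:00 (invert busy blocks within the working day).
Jamal free: 09:00-15:30.
Diego free: 09:45-15:15.
Mateo free: 10:00-14:30, 18:00-19:00 (invert busy blocks within the working day).
Pablo ∩ Clara: 09:30-14:45.
Pablo ∩ Clara ∩ Gita: 10:00-14:45.
Pablo ∩ Clara ∩ Gita ∩ Kavya: 10:00-14:45.
Pablo ∩ Clara ∩ Gita ∩ Kavya ∩ Jamal: 10:00-14:45.
Pablo ∩ Clara ∩ Gita ∩ Kavya ∩ Jamal ∩ Diego: 10:00-14:45.
Pablo ∩ Clara ∩ Gita ∩ Kavya ∩ Jamal ∩ Diego ∩ Mateo: 10:00-14:30.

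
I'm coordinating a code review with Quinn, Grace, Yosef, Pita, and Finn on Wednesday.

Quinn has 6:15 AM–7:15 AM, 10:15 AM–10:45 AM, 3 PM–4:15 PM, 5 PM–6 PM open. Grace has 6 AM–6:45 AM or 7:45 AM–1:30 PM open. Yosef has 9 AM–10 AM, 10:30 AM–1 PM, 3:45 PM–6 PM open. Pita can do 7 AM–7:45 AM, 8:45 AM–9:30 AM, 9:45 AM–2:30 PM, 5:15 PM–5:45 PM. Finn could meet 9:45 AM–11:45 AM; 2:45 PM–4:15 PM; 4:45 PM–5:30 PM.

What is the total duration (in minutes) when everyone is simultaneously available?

15

Quinn ∩ Grace: 06:15-06:45, 10:15-10:45.
Quinn ∩ Grace ∩ Yosef: 10:30-10:45.
Quinn ∩ Grace ∩ Yosef ∩ Pita: 10:30-10:45.
Quinn ∩ Grace ∩ Yosef ∩ Pita ∩ Finn: 10:30-10:45.
So the common availability across everyone is 10:30-10:45.
That's a single block of 15 minutes.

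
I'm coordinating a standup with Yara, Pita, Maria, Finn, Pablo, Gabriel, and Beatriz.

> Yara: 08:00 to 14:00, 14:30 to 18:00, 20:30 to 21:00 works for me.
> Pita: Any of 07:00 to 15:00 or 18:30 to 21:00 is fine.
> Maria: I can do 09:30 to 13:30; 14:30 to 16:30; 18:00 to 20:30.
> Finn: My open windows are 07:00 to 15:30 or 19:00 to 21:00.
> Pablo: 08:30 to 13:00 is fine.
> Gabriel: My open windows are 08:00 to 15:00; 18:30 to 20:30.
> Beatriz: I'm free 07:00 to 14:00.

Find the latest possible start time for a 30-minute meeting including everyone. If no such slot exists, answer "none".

Yara ∩ Pita: 08:00-14:00, 14:30-15:00, 20:30-21:00.
Yara ∩ Pita ∩ Maria: 09:30-13:30, 14:30-15:00.
Yara ∩ Pita ∩ Maria ∩ Finn: 09:30-13:30, 14:30-15:00.
Yara ∩ Pita ∩ Maria ∩ Finn ∩ Pablo: 09:30-13:00.
Yara ∩ Pita ∩ Maria ∩ Finn ∩ Pablo ∩ Gabriel: 09:30-13:00.
Yara ∩ Pita ∩ Maria ∩ Finn ∩ Pablo ∩ Gabriel ∩ Beatriz: 09:30-13:00.
So the common availability across everyone is 09:30-13:00.
The last common window of at least 30 minutes is 09:30-13:00; a 30-minute meeting can start as late as 12:30 and still end by 13:00.

12:30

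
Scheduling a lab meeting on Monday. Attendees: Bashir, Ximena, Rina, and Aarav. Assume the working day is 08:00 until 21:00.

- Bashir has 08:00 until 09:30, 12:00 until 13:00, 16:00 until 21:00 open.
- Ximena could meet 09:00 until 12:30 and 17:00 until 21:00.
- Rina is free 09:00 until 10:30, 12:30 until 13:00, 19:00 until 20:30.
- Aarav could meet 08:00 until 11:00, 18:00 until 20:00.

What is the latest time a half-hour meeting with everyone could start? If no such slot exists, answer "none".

19:30

Bashir ∩ Ximena: 09:00-09:30, 12:00-12:30, 17:00-21:00.
Bashir ∩ Ximena ∩ Rina: 09:00-09:30, 19:00-20:30.
Bashir ∩ Ximena ∩ Rina ∩ Aarav: 09:00-09:30, 19:00-20:00.
Those are the intersection windows.
The last common window of at least 30 minutes is 19:00-20:00; a 30-minute meeting can start as late as 19:30 and still end by 20:00.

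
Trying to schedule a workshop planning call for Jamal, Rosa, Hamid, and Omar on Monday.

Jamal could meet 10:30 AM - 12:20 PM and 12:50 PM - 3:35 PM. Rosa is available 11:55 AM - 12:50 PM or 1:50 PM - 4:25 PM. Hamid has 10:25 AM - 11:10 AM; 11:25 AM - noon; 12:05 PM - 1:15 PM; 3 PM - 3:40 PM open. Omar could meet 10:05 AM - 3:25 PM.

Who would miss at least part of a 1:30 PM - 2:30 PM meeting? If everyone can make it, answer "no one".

Hamid, Rosa

Jamal: free for 13:30-14:30. Rosa: not fully free for 13:30-14:30. Hamid: not fully free for 13:30-14:30. Omar: free for 13:30-14:30.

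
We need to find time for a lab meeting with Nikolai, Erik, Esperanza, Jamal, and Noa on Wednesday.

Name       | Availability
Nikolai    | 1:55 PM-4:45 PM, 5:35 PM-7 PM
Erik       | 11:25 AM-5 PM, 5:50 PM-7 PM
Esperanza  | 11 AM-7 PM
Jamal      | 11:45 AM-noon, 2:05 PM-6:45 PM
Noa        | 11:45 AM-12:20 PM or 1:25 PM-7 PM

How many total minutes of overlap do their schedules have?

215

Nikolai ∩ Erik: 13:55-16:45, 17:50-19:00.
Nikolai ∩ Erik ∩ Esperanza: 13:55-16:45, 17:50-19:00.
Nikolai ∩ Erik ∩ Esperanza ∩ Jamal: 14:05-16:45, 17:50-18:45.
Nikolai ∩ Erik ∩ Esperanza ∩ Jamal ∩ Noa: 14:05-16:45, 17:50-18:45.
Those are the intersection windows.
Summing the common windows: 160 + 55 = 215 minutes.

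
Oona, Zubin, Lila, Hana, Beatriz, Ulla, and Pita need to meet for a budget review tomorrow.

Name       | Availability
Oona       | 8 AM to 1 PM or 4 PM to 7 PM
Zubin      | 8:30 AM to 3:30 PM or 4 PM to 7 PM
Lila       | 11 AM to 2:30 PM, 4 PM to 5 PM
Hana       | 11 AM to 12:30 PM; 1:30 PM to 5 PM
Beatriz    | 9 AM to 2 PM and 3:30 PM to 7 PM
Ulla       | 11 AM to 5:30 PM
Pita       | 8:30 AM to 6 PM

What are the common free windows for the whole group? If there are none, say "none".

11:00-12:30, 16:00-17:00

Oona ∩ Zubin: 08:30-13:00, 16:00-19:00.
Oona ∩ Zubin ∩ Lila: 11:00-13:00, 16:00-17:00.
Oona ∩ Zubin ∩ Lila ∩ Hana: 11:00-12:30, 16:00-17:00.
Oona ∩ Zubin ∩ Lila ∩ Hana ∩ Beatriz: 11:00-12:30, 16:00-17:00.
Oona ∩ Zubin ∩ Lila ∩ Hana ∩ Beatriz ∩ Ulla: 11:00-12:30, 16:00-17:00.
Oona ∩ Zubin ∩ Lila ∩ Hana ∩ Beatriz ∩ Ulla ∩ Pita: 11:00-12:30, 16:00-17:00.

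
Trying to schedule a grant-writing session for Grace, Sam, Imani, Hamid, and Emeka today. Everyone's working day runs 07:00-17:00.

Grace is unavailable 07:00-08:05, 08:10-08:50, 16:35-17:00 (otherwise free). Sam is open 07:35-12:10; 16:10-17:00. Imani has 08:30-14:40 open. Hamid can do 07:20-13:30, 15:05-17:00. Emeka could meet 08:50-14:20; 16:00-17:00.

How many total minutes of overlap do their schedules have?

Grace free: 08:05-08:10, 08:50-16:35 (invert busy blocks within the working day).
Sam free: 07:35-12:10, 16:10-17:00.
Imani free: 08:30-14:40.
Hamid free: 07:20-13:30, 15:05-17:00.
Emeka free: 08:50-14:20, 16:00-17:00.
Grace ∩ Sam: 08:05-08:10, 08:50-12:10, 16:10-16:35.
Grace ∩ Sam ∩ Imani: 08:50-12:10.
Grace ∩ Sam ∩ Imani ∩ Hamid: 08:50-12:10.
Grace ∩ Sam ∩ Imani ∩ Hamid ∩ Emeka: 08:50-12:10.
That's a single block of 200 minutes.

200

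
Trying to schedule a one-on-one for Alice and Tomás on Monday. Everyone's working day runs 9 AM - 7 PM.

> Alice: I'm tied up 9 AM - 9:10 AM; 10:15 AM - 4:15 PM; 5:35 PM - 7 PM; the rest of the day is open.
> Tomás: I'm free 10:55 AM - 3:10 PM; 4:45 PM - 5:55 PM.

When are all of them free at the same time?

Alice free: 09:10-10:15, 16:15-17:35 (invert busy blocks within the working day).
Tomás free: 10:55-15:10, 16:45-17:55.
Alice ∩ Tomás: 16:45-17:35.
So the common availability across everyone is 16:45-17:35.

16:45-17:35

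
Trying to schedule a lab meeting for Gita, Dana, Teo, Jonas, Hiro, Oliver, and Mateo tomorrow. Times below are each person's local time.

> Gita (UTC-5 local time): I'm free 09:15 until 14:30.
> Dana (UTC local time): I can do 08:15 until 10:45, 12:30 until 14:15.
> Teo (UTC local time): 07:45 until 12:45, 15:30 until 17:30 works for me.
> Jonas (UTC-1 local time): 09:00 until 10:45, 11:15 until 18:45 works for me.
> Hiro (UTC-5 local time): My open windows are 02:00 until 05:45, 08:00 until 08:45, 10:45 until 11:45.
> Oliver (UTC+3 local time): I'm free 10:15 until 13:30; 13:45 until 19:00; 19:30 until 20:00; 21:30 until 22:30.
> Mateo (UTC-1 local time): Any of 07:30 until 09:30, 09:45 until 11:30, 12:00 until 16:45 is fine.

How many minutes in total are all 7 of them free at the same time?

0

Gita in UTC: 14:15-19:30 (add 5h to convert from UTC-5).
Dana in UTC: 08:15-10:45, 12:30-14:15.
Teo in UTC: 07:45-12:45, 15:30-17:30.
Jonas in UTC: 10:00-11:45, 12:15-19:45 (add 1h to convert from UTC-1).
Hiro in UTC: 07:00-10:45, 13:00-13:45, 15:45-16:45 (add 5h to convert from UTC-5).
Oliver in UTC: 07:15-10:30, 10:45-16:00, 16:30-17:00, 18:30-19:30 (subtract 3h to convert from UTC+3).
Mateo in UTC: 08:30-10:30, 10:45-12:30, 13:00-17:45 (add 1h to convert from UTC-1).
Gita ∩ Dana: ∅.
Gita ∩ Dana ∩ Teo: ∅.
Gita ∩ Dana ∩ Teo ∩ Jonas: ∅.
Gita ∩ Dana ∩ Teo ∩ Jonas ∩ Hiro: ∅.
Gita ∩ Dana ∩ Teo ∩ Jonas ∩ Hiro ∩ Oliver: ∅.
Gita ∩ Dana ∩ Teo ∩ Jonas ∩ Hiro ∩ Oliver ∩ Mateo: ∅.
There is no time when everyone is free.
There is no common window, so the total is 0 minutes.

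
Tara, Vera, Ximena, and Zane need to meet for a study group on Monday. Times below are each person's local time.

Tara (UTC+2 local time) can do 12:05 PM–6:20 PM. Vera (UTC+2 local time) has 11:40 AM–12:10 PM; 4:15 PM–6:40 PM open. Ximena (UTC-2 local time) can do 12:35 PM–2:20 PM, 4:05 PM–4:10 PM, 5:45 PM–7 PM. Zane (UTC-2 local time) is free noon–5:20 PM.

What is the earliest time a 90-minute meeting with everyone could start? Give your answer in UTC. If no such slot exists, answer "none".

Tara in UTC: 10:05-16:20 (subtract 2h to convert from UTC+2).
Vera in UTC: 09:40-10:10, 14:15-16:40 (subtract 2h to convert from UTC+2).
Ximena in UTC: 14:35-16:20, 18:05-18:10, 19:45-21:00 (add 2h to convert from UTC-2).
Zane in UTC: 14:00-19:20 (add 2h to convert from UTC-2).
Tara ∩ Vera: 10:05-10:10, 14:15-16:20.
Tara ∩ Vera ∩ Ximena: 14:35-16:20.
Tara ∩ Vera ∩ Ximena ∩ Zane: 14:35-16:20.
The first common window of at least 90 minutes is 14:35-16:20, so the earliest start is 14:35.

14:35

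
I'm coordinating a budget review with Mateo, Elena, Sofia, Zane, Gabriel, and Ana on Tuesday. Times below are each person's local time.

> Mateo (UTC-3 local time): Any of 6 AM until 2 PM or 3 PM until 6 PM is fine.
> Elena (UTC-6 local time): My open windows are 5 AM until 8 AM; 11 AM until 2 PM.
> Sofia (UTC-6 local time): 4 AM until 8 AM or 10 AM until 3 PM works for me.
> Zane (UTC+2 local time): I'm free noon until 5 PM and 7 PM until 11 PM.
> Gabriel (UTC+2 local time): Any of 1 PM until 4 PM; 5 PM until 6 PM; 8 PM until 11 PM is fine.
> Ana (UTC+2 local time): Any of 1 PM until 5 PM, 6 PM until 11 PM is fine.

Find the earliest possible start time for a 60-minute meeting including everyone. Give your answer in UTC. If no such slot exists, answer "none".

Mateo in UTC: 09:00-17:00, 18:00-21:00 (add 3h to convert from UTC-3).
Elena in UTC: 11:00-14:00, 17:00-20:00 (add 6h to convert from UTC-6).
Sofia in UTC: 10:00-14:00, 16:00-21:00 (add 6h to convert from UTC-6).
Zane in UTC: 10:00-15:00, 17:00-21:00 (subtract 2h to convert from UTC+2).
Gabriel in UTC: 11:00-14:00, 15:00-16:00, 18:00-21:00 (subtract 2h to convert from UTC+2).
Ana in UTC: 11:00-15:00, 16:00-21:00 (subtract 2h to convert from UTC+2).
Mateo ∩ Elena: 11:00-14:00, 18:00-20:00.
Mateo ∩ Elena ∩ Sofia: 11:00-14:00, 18:00-20:00.
Mateo ∩ Elena ∩ Sofia ∩ Zane: 11:00-14:00, 18:00-20:00.
Mateo ∩ Elena ∩ Sofia ∩ Zane ∩ Gabriel: 11:00-14:00, 18:00-20:00.
Mateo ∩ Elena ∩ Sofia ∩ Zane ∩ Gabriel ∩ Ana: 11:00-14:00, 18:00-20:00.
The first common window of at least 60 minutes is 11:00-14:00, so the earliest start is 11:00.

11:00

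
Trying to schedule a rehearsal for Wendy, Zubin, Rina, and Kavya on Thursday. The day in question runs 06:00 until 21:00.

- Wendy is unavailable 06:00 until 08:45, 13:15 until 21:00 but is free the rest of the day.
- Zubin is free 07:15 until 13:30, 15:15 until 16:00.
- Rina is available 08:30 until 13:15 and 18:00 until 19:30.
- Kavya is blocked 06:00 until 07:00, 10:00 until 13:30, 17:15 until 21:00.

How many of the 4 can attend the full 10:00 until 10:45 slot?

Wendy free: 08:45-13:15 (invert busy blocks within the working day).
Zubin free: 07:15-13:30, 15:15-16:00.
Rina free: 08:30-13:15, 18:00-19:30.
Kavya free: 07:00-10:00, 13:30-17:15 (invert busy blocks within the working day).
Wendy, Zubin, and Rina can make the full 10:00-10:45 slot — that's 3.

3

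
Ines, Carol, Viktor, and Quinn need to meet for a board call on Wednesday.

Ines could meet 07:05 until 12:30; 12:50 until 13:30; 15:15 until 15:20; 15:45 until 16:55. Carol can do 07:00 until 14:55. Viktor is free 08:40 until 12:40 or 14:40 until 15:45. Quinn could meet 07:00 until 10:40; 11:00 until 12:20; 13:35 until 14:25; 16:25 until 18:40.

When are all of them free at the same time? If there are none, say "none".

Ines ∩ Carol: 07:05-12:30, 12:50-13:30.
Ines ∩ Carol ∩ Viktor: 08:40-12:30.
Ines ∩ Carol ∩ Viktor ∩ Quinn: 08:40-10:40, 11:00-12:20.
Those are the intersection windows.

08:40-10:40, 11:00-12:20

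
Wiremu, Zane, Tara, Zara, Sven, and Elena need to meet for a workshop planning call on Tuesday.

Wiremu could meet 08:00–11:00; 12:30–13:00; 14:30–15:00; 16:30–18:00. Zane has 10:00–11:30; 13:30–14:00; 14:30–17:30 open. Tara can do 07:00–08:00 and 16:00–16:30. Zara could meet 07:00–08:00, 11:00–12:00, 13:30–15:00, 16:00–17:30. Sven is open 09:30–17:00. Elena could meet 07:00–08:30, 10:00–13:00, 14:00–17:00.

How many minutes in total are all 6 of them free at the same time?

0

Wiremu ∩ Zane: 10:00-11:00, 14:30-15:00, 16:30-17:30.
Wiremu ∩ Zane ∩ Tara: ∅.
Wiremu ∩ Zane ∩ Tara ∩ Zara: ∅.
Wiremu ∩ Zane ∩ Tara ∩ Zara ∩ Sven: ∅.
Wiremu ∩ Zane ∩ Tara ∩ Zara ∩ Sven ∩ Elena: ∅.
There is no time when everyone is free.
There is no common window, so the total is 0 minutes.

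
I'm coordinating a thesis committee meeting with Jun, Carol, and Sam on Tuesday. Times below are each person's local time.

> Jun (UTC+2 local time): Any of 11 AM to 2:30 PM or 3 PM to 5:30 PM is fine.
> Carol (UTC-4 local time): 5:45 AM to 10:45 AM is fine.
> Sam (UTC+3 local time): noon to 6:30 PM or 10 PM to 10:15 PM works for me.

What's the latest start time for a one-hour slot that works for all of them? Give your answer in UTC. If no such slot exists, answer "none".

13:45

Jun in UTC: 09:00-12:30, 13:00-15:30 (subtract 2h to convert from UTC+2).
Carol in UTC: 09:45-14:45 (add 4h to convert from UTC-4).
Sam in UTC: 09:00-15:30, 19:00-19:15 (subtract 3h to convert from UTC+3).
Jun ∩ Carol: 09:45-12:30, 13:00-14:45.
Jun ∩ Carol ∩ Sam: 09:45-12:30, 13:00-14:45.
Those are the intersection windows.
The last common window of at least 60 minutes is 13:00-14:45; a 60-minute meeting can start as late as 13:45 and still end by 14:45.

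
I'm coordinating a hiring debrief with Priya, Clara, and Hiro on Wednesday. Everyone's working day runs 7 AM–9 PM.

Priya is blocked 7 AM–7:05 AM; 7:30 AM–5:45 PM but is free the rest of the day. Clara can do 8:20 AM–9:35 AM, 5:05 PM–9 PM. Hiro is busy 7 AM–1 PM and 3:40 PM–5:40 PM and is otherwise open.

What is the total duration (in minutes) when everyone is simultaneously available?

Priya free: 07:05-07:30, 17:45-21:00 (invert busy blocks within the working day).
Clara free: 08:20-09:35, 17:05-21:00.
Hiro free: 13:00-15:40, 17:40-21:00 (invert busy blocks within the working day).
Priya ∩ Clara: 17:45-21:00.
Priya ∩ Clara ∩ Hiro: 17:45-21:00.
That's a single block of 195 minutes.

195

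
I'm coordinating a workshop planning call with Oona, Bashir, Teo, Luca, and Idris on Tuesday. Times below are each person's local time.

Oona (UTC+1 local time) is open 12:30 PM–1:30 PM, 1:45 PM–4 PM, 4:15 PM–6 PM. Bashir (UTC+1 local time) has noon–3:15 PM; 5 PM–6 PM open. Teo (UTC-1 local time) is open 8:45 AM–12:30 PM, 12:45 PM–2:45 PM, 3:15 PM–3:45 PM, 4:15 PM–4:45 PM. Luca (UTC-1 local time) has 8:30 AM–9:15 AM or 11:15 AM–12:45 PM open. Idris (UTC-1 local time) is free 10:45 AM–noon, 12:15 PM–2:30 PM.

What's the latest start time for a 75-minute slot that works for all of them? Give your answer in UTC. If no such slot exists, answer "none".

Oona in UTC: 11:30-12:30, 12:45-15:00, 15:15-17:00 (subtract 1h to convert from UTC+1).
Bashir in UTC: 11:00-14:15, 16:00-17:00 (subtract 1h to convert from UTC+1).
Teo in UTC: 09:45-13:30, 13:45-15:45, 16:15-16:45, 17:15-17:45 (add 1h to convert from UTC-1).
Luca in UTC: 09:30-10:15, 12:15-13:45 (add 1h to convert from UTC-1).
Idris in UTC: 11:45-13:00, 13:15-15:30 (add 1h to convert from UTC-1).
Oona ∩ Bashir: 11:30-12:30, 12:45-14:15, 16:00-17:00.
Oona ∩ Bashir ∩ Teo: 11:30-12:30, 12:45-13:30, 13:45-14:15, 16:15-16:45.
Oona ∩ Bashir ∩ Teo ∩ Luca: 12:15-12:30, 12:45-13:30.
Oona ∩ Bashir ∩ Teo ∩ Luca ∩ Idris: 12:15-12:30, 12:45-13:00, 13:15-13:30.
Those are the intersection windows.
No common window is at least 75 minutes long.

none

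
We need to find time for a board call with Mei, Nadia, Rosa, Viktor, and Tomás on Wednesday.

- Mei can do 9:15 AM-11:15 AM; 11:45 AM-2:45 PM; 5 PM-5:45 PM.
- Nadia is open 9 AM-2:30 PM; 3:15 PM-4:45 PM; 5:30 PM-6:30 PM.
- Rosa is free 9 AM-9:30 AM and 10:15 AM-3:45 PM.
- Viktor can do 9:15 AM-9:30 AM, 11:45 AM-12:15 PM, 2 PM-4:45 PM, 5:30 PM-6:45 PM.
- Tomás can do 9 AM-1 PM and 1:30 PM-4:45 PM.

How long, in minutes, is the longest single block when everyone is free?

Mei ∩ Nadia: 09:15-11:15, 11:45-14:30, 17:30-17:45.
Mei ∩ Nadia ∩ Rosa: 09:15-09:30, 10:15-11:15, 11:45-14:30.
Mei ∩ Nadia ∩ Rosa ∩ Viktor: 09:15-09:30, 11:45-12:15, 14:00-14:30.
Mei ∩ Nadia ∩ Rosa ∩ Viktor ∩ Tomás: 09:15-09:30, 11:45-12:15, 14:00-14:30.
So the common availability across everyone is 09:15-09:30, 11:45-12:15, 14:00-14:30.
The longest is 11:45-12:15 at 30 minutes.

30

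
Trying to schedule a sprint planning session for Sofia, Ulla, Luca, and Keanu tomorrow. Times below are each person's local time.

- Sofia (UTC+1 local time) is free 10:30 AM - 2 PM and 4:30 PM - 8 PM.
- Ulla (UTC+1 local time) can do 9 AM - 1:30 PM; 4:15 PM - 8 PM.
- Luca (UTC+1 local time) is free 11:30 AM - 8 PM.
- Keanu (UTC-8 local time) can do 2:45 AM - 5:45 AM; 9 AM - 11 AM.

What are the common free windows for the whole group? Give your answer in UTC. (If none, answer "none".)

Sofia in UTC: 09:30-13:00, 15:30-19:00 (subtract 1h to convert from UTC+1).
Ulla in UTC: 08:00-12:30, 15:15-19:00 (subtract 1h to convert from UTC+1).
Luca in UTC: 10:30-19:00 (subtract 1h to convert from UTC+1).
Keanu in UTC: 10:45-13:45, 17:00-19:00 (add 8h to convert from UTC-8).
Sofia ∩ Ulla: 09:30-12:30, 15:30-19:00.
Sofia ∩ Ulla ∩ Luca: 10:30-12:30, 15:30-19:00.
Sofia ∩ Ulla ∩ Luca ∩ Keanu: 10:45-12:30, 17:00-19:00.

10:45-12:30, 17:00-19:00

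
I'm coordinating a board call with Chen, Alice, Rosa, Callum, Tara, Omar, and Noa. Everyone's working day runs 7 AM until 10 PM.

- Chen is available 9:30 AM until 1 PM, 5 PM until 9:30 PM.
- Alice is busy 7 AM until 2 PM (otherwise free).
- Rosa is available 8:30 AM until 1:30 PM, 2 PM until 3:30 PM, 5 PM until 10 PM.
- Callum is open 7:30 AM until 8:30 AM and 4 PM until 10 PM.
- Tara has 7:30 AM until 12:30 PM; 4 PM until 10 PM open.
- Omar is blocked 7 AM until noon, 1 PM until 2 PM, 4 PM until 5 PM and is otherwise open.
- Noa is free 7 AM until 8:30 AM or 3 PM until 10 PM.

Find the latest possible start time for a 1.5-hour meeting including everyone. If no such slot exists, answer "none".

Chen free: 09:30-13:00, 17:00-21:30.
Alice free: 14:00-22:00 (invert busy blocks within the working day).
Rosa free: 08:30-13:30, 14:00-15:30, 17:00-22:00.
Callum free: 07:30-08:30, 16:00-22:00.
Tara free: 07:30-12:30, 16:00-22:00.
Omar free: 12:00-13:00, 14:00-16:00, 17:00-22:00 (invert busy blocks within the working day).
Noa free: 07:00-08:30, 15:00-22:00.
Chen ∩ Alice: 17:00-21:30.
Chen ∩ Alice ∩ Rosa: 17:00-21:30.
Chen ∩ Alice ∩ Rosa ∩ Callum: 17:00-21:30.
Chen ∩ Alice ∩ Rosa ∩ Callum ∩ Tara: 17:00-21:30.
Chen ∩ Alice ∩ Rosa ∩ Callum ∩ Tara ∩ Omar: 17:00-21:30.
Chen ∩ Alice ∩ Rosa ∩ Callum ∩ Tara ∩ Omar ∩ Noa: 17:00-21:30.
The last common window of at least 90 minutes is 17:00-21:30; a 90-minute meeting can start as late as 20:00 and still end by 21:30.

20:00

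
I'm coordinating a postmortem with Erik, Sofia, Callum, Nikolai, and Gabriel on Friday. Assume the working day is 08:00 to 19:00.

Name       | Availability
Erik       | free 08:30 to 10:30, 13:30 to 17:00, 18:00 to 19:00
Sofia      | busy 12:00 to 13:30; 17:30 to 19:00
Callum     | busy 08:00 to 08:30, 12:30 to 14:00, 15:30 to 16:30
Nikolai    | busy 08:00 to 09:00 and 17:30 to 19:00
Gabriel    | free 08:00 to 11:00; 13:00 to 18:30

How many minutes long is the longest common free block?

Erik free: 08:30-10:30, 13:30-17:00, 18:00-19:00.
Sofia free: 08:00-12:00, 13:30-17:30 (invert busy blocks within the working day).
Callum free: 08:30-12:30, 14:00-15:30, 16:30-19:00 (invert busy blocks within the working day).
Nikolai free: 09:00-17:30 (invert busy blocks within the working day).
Gabriel free: 08:00-11:00, 13:00-18:30.
Erik ∩ Sofia: 08:30-10:30, 13:30-17:00.
Erik ∩ Sofia ∩ Callum: 08:30-10:30, 14:00-15:30, 16:30-17:00.
Erik ∩ Sofia ∩ Callum ∩ Nikolai: 09:00-10:30, 14:00-15:30, 16:30-17:00.
Erik ∩ Sofia ∩ Callum ∩ Nikolai ∩ Gabriel: 09:00-10:30, 14:00-15:30, 16:30-17:00.
Those are the intersection windows.
The longest is 09:00-10:30 at 90 minutes.

90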